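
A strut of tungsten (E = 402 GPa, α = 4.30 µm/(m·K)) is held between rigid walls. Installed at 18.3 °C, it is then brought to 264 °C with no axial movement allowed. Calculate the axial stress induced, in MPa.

ΔT = 245.7 K. Constrained thermal stress σ = E·α·ΔT = 402.0×10³ MPa × 4.30×10⁻⁶ × 245.7 = 425 MPa (compressive).

425 MPa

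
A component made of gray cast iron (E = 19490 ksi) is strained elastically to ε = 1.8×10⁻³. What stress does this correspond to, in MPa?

242 MPa

E = 19490 ksi = 134.4 GPa.
σ = E·ε = 134400 MPa × 1.8×10⁻³ = 242 MPa.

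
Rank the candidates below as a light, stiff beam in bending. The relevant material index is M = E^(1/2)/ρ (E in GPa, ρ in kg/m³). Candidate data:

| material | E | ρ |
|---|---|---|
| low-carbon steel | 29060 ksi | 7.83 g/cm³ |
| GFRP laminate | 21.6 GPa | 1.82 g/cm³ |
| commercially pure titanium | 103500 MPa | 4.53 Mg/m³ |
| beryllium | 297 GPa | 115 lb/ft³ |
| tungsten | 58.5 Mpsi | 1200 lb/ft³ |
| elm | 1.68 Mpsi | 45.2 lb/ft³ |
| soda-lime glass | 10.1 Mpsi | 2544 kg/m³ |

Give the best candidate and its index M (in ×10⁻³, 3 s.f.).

Convert each candidate to consistent units, then evaluate M:
  low-carbon steel: E = 200.4 GPa, ρ = 7830 kg/m³
  GFRP laminate: E = 21.60 GPa, ρ = 1820 kg/m³
  commercially pure titanium: E = 103.5 GPa, ρ = 4530 kg/m³
  beryllium: E = 297.0 GPa, ρ = 1842 kg/m³
  tungsten: E = 403.3 GPa, ρ = 19220 kg/m³
  elm: E = 11.58 GPa, ρ = 724.0 kg/m³
  soda-lime glass: E = 69.64 GPa, ρ = 2544 kg/m³
  beryllium: M = 9.36×10⁻³
  elm: M = 4.70×10⁻³
  soda-lime glass: M = 3.28×10⁻³
  GFRP laminate: M = 2.55×10⁻³
  commercially pure titanium: M = 2.25×10⁻³
  low-carbon steel: M = 1.81×10⁻³
  tungsten: M = 1.04×10⁻³
The maximum is for beryllium.

beryllium, M = 9.36×10⁻³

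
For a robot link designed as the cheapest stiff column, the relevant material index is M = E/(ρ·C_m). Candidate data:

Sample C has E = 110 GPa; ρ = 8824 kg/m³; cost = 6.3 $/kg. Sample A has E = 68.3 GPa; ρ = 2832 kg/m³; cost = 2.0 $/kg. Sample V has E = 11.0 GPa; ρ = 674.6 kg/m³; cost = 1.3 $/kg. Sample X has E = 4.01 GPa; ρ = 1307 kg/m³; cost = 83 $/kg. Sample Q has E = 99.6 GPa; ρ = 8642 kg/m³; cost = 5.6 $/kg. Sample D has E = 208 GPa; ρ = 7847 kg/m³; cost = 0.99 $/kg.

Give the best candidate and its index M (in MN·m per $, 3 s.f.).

sample D, M = 26.8 MN·m per $

Computing M directly (units already consistent):
  sample D: M = 26.8 MN·m per $
  sample V: M = 12.5 MN·m per $
  sample A: M = 12.1 MN·m per $
  sample Q: M = 2.06 MN·m per $
  sample C: M = 1.98 MN·m per $
  sample X: M = 0.0370 MN·m per $
Highest index: sample D.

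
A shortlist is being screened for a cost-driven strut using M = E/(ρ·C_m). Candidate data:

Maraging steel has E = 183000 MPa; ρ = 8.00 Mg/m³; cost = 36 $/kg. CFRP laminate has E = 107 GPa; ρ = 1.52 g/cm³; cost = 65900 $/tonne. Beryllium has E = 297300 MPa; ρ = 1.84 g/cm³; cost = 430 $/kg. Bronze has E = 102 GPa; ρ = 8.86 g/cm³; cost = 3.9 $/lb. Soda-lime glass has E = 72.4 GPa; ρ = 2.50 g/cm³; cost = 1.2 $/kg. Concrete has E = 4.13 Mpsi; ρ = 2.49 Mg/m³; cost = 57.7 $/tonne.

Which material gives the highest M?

Putting every candidate on a common basis:
  maraging steel: E = 183.0 GPa, ρ = 8000 kg/m³, cost = 36.00 $/kg
  CFRP laminate: E = 107.0 GPa, ρ = 1520 kg/m³, cost = 65.90 $/kg
  beryllium: E = 297.3 GPa, ρ = 1840 kg/m³, cost = 430.0 $/kg
  bronze: E = 102.0 GPa, ρ = 8860 kg/m³, cost = 8.598 $/kg
  soda-lime glass: E = 72.40 GPa, ρ = 2500 kg/m³, cost = 1.200 $/kg
  concrete: E = 28.48 GPa, ρ = 2490 kg/m³, cost = 0.05770 $/kg
  concrete: M = 198 MN·m per $
  soda-lime glass: M = 24.1 MN·m per $
  bronze: M = 1.34 MN·m per $
  CFRP laminate: M = 1.07 MN·m per $
  maraging steel: M = 0.635 MN·m per $
  beryllium: M = 0.376 MN·m per $
Concrete ranks first.

concrete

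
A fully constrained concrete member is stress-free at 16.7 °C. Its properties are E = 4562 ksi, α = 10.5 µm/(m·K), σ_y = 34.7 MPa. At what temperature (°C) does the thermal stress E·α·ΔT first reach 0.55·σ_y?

E = 4562 ksi = 31.45 GPa.
E·α·ΔT = 19.09 MPa ⇒ ΔT = 19.09 / (31.45×10³ × 10.5×10⁻⁶) = 57.79 K.
T = 16.7 + 57.79 = 74.49 °C.

74.5 °C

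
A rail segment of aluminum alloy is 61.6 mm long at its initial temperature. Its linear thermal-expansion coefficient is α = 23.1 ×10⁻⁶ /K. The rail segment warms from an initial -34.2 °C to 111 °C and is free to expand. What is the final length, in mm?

ΔT = 111 − (-34.2) = 145.2 K.
ΔL = α·L₀·ΔT = 23.1×10⁻⁶ × 61.6 mm × 145.2 K = 0.207 mm.
L = L₀ + ΔL = 61.6 + 0.207 = 61.807 mm.

61.807 mm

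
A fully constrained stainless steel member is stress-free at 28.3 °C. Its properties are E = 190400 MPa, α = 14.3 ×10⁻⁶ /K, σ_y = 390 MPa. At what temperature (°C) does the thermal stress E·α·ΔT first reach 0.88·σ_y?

E = 190400 MPa = 190.4 GPa.
E·α·ΔT = 343.2 MPa ⇒ ΔT = 343.2 / (190.4×10³ × 14.3×10⁻⁶) = 126.1 K.
T = 28.3 + 126.1 = 154.4 °C.

154 °C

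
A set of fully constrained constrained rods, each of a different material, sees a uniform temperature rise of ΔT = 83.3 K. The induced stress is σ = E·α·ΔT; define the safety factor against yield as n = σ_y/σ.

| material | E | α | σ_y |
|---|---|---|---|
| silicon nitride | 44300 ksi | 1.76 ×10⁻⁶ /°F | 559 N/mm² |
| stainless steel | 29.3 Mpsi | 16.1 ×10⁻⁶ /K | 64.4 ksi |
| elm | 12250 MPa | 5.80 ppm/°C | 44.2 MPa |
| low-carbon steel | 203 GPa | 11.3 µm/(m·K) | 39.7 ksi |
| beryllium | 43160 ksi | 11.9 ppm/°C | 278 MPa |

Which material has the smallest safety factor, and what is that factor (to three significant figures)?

beryllium, n = 0.942

In consistent units (E in GPa, α in ×10⁻⁶/K, σ_y in MPa):
  silicon nitride: E = 305.4, α = 3.17, σ_y = 559.0 → σ = 80.6 MPa, n = 6.94
  stainless steel: E = 202.0, α = 16.1, σ_y = 444.0 → σ = 271 MPa, n = 1.64
  elm: E = 12.25, α = 5.80, σ_y = 44.20 → σ = 5.92 MPa, n = 7.47
  low-carbon steel: E = 203.0, α = 11.3, σ_y = 273.7 → σ = 191 MPa, n = 1.43
  beryllium: E = 297.6, α = 11.9, σ_y = 278.0 → σ = 295 MPa, n = 0.942
Smallest n: beryllium with n = 0.942.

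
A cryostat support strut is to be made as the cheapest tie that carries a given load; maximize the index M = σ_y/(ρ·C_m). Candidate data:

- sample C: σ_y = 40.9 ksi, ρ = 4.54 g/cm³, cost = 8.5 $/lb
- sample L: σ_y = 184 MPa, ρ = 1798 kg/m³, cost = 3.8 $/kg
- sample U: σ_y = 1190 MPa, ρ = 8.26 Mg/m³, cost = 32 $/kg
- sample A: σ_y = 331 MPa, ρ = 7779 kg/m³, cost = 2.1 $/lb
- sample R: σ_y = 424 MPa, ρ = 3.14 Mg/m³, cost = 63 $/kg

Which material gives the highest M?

After converting to SI:
  sample C: σ_y = 282.0 MPa, ρ = 4540 kg/m³, cost = 18.74 $/kg
  sample L: σ_y = 184.0 MPa, ρ = 1798 kg/m³, cost = 3.800 $/kg
  sample U: σ_y = 1190 MPa, ρ = 8260 kg/m³, cost = 32.00 $/kg
  sample A: σ_y = 331.0 MPa, ρ = 7779 kg/m³, cost = 4.630 $/kg
  sample R: σ_y = 424.0 MPa, ρ = 3140 kg/m³, cost = 63.00 $/kg
  sample L: M = 26.9 kN·m per $
  sample A: M = 9.19 kN·m per $
  sample U: M = 4.50 kN·m per $
  sample C: M = 3.31 kN·m per $
  sample R: M = 2.14 kN·m per $
Highest index: sample L.

sample L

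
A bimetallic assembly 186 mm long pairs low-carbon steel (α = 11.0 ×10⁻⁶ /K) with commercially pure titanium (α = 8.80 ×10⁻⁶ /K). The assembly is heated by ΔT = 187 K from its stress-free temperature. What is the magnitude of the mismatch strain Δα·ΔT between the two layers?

4.11×10⁻⁴

Δα = |11.0 − 8.80|×10⁻⁶/K = 2.20×10⁻⁶/K.
Mismatch strain = Δα·ΔT = 2.20×10⁻⁶ × 187.0 = 4.11×10⁻⁴.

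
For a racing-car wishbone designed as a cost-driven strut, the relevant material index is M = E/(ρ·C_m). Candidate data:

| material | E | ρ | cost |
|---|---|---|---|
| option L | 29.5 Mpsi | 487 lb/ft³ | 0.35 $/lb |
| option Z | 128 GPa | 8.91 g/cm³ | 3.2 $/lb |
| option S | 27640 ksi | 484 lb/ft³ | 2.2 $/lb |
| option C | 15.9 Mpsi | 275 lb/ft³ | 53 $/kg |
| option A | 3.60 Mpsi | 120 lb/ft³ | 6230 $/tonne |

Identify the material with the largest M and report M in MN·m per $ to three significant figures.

Convert each candidate to consistent units, then evaluate M:
  option L: E = 203.4 GPa, ρ = 7801 kg/m³, cost = 0.7716 $/kg
  option Z: E = 128.0 GPa, ρ = 8910 kg/m³, cost = 7.055 $/kg
  option S: E = 190.6 GPa, ρ = 7753 kg/m³, cost = 4.850 $/kg
  option C: E = 109.6 GPa, ρ = 4405 kg/m³, cost = 53.00 $/kg
  option A: E = 24.82 GPa, ρ = 1922 kg/m³, cost = 6.230 $/kg
  option L: M = 33.8 MN·m per $
  option S: M = 5.07 MN·m per $
  option A: M = 2.07 MN·m per $
  option Z: M = 2.04 MN·m per $
  option C: M = 0.470 MN·m per $
Option L has the largest M.

option L, M = 33.8 MN·m per $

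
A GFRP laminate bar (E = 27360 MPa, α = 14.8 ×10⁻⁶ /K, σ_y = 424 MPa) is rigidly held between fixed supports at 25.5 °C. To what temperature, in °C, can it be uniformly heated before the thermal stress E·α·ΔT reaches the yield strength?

1070 °C

E = 27360 MPa = 27.36 GPa.
E·α·ΔT = 424.0 MPa ⇒ ΔT = 424.0 / (27.36×10³ × 14.8×10⁻⁶) = 1047 K.
T = 25.5 + 1047 = 1073 °C.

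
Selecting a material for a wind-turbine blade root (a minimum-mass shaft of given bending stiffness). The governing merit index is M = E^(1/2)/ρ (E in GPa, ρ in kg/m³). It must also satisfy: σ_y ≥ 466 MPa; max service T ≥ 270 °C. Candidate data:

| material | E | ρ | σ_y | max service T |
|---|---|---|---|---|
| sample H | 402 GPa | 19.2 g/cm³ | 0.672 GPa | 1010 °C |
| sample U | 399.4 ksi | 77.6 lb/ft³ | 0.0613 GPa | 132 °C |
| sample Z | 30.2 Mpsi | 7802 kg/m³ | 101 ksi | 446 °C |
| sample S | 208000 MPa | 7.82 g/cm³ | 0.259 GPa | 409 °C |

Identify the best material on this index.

sample Z

Screen on constraints: σ_y ≥ 466 MPa; max service T ≥ 270 °C. Survivors: sample H, sample Z.
Putting every candidate on a common basis:
  sample H: E = 402.0 GPa, ρ = 19200 kg/m³
  sample Z: E = 208.2 GPa, ρ = 7802 kg/m³
  sample Z: M = 1.85×10⁻³
  sample H: M = 1.04×10⁻³
Highest index: sample Z.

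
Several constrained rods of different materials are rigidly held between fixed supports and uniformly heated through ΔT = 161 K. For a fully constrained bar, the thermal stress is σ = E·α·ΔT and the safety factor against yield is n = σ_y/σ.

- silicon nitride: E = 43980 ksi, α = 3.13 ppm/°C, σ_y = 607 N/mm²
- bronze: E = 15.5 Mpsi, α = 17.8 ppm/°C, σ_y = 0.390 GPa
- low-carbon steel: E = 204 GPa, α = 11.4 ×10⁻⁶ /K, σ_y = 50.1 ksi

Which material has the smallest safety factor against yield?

In consistent units (E in GPa, α in ×10⁻⁶/K, σ_y in MPa):
  silicon nitride: E = 303.2, α = 3.13, σ_y = 607.0 → σ = 153 MPa, n = 3.97
  bronze: E = 106.9, α = 17.8, σ_y = 390.0 → σ = 306 MPa, n = 1.27
  low-carbon steel: E = 204.0, α = 11.4, σ_y = 345.4 → σ = 374 MPa, n = 0.923
The minimum is low-carbon steel at n = 0.923.

low-carbon steel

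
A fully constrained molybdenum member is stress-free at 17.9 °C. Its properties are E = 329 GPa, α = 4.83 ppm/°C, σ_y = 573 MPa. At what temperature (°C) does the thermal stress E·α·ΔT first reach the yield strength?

378 °C

E·α·ΔT = 573.0 MPa ⇒ ΔT = 573.0 / (329.0×10³ × 4.83×10⁻⁶) = 360.6 K.
T = 17.9 + 360.6 = 378.5 °C.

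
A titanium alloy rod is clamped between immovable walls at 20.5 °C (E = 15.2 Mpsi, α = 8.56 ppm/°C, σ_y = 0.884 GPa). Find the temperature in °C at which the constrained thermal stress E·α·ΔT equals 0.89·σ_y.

E = 15.2 Mpsi = 104.8 GPa.
σ_y = 0.884 GPa = 884.0 MPa.
E·α·ΔT = 786.8 MPa ⇒ ΔT = 786.8 / (104.8×10³ × 8.56×10⁻⁶) = 877.0 K.
T = 20.5 + 877.0 = 897.5 °C.

898 °C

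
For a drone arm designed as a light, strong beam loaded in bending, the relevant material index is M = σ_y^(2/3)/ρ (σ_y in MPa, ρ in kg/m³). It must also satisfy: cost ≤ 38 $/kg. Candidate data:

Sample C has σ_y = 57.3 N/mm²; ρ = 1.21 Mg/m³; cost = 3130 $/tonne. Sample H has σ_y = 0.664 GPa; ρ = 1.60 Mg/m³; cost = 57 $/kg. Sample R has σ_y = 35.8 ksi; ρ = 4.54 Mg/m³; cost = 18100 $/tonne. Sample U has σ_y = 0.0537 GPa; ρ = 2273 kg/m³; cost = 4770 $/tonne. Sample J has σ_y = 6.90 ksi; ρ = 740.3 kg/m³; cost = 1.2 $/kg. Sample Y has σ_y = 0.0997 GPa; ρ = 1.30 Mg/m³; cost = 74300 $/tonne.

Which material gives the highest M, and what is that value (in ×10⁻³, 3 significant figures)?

Screen on constraints: cost ≤ 38 $/kg. Survivors: sample C, sample R, sample U, sample J.
Convert each candidate to consistent units, then evaluate M:
  sample C: σ_y = 57.30 MPa, ρ = 1210 kg/m³
  sample R: σ_y = 246.8 MPa, ρ = 4540 kg/m³
  sample U: σ_y = 53.70 MPa, ρ = 2273 kg/m³
  sample J: σ_y = 47.57 MPa, ρ = 740.3 kg/m³
  sample J: M = 17.7×10⁻³
  sample C: M = 12.3×10⁻³
  sample R: M = 8.67×10⁻³
  sample U: M = 6.26×10⁻³
Highest index: sample J.

sample J, M = 17.7×10⁻³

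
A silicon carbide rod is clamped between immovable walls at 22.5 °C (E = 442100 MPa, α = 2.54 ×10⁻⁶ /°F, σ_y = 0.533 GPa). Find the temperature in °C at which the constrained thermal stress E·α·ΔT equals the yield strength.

E = 442100 MPa = 442.1 GPa.
α = 2.54×10⁻⁶/°F × 9/5 = 4.57×10⁻⁶/K.
σ_y = 0.533 GPa = 533.0 MPa.
E·α·ΔT = 533.0 MPa ⇒ ΔT = 533.0 / (442.1×10³ × 4.57×10⁻⁶) = 263.7 K.
T = 22.5 + 263.7 = 286.2 °C.

286 °C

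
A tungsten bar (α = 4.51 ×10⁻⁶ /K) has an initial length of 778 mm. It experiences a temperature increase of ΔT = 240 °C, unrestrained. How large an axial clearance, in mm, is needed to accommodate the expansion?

ΔL = α·L₀·ΔT = 4.51×10⁻⁶ × 778 mm × 240.0 K = 0.842 mm.

0.842 mm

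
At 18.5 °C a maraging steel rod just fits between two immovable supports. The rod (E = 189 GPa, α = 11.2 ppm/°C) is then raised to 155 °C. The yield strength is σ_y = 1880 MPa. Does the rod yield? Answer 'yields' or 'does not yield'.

does not yield

ΔT = 136.5 K. Constrained thermal stress σ = E·α·ΔT = 189.0×10³ MPa × 11.2×10⁻⁶ × 136.5 = 289 MPa (compressive).
Compare to σ_y = 1880 MPa: σ < σ_y, so it does not yield.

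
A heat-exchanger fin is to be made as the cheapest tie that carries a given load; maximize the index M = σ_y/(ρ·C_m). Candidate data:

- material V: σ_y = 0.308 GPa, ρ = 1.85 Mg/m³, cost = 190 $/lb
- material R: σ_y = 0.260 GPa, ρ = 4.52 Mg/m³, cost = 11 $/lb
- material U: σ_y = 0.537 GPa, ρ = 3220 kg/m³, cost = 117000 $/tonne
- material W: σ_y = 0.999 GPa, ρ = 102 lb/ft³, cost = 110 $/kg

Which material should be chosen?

material W

After converting to SI:
  material V: σ_y = 308.0 MPa, ρ = 1850 kg/m³, cost = 418.9 $/kg
  material R: σ_y = 260.0 MPa, ρ = 4520 kg/m³, cost = 24.25 $/kg
  material U: σ_y = 537.0 MPa, ρ = 3220 kg/m³, cost = 117.0 $/kg
  material W: σ_y = 999.0 MPa, ρ = 1634 kg/m³, cost = 110.0 $/kg
  material W: M = 5.56 kN·m per $
  material R: M = 2.37 kN·m per $
  material U: M = 1.43 kN·m per $
  material V: M = 0.397 kN·m per $
Highest index: material W.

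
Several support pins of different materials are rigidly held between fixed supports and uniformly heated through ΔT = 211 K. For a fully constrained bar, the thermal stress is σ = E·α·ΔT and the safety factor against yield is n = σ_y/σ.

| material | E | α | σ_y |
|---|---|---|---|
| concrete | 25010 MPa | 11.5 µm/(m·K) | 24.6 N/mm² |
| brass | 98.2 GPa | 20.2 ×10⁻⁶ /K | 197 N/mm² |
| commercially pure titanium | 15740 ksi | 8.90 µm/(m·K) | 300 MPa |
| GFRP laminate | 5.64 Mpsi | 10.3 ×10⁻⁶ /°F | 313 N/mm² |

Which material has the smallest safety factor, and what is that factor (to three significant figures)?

Converting E to GPa, α to ×10⁻⁶/K, σ_y to MPa, then σ and n for each:
  concrete: E = 25.01, α = 11.5, σ_y = 24.60 → σ = 60.7 MPa, n = 0.405
  brass: E = 98.20, α = 20.2, σ_y = 197.0 → σ = 419 MPa, n = 0.471
  commercially pure titanium: E = 108.5, α = 8.90, σ_y = 300.0 → σ = 204 MPa, n = 1.47
  GFRP laminate: E = 38.89, α = 18.5, σ_y = 313.0 → σ = 152 MPa, n = 2.06
Concrete has the lowest safety factor, n = 0.405.

concrete, n = 0.405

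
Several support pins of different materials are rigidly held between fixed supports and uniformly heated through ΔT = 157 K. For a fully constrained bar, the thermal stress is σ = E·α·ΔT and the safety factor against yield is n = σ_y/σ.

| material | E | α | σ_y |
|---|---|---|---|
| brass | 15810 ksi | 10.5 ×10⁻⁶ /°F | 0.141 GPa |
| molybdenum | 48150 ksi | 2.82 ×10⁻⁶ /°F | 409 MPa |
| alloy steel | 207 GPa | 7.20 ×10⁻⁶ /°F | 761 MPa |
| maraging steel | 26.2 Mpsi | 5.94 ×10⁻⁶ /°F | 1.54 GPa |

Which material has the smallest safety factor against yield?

With everything in SI (GPa, ×10⁻⁶/K, MPa):
  brass: E = 109.0, α = 18.9, σ_y = 141.0 → σ = 323 MPa, n = 0.436
  molybdenum: E = 332.0, α = 5.08, σ_y = 409.0 → σ = 265 MPa, n = 1.55
  alloy steel: E = 207.0, α = 13.0, σ_y = 761.0 → σ = 421 MPa, n = 1.81
  maraging steel: E = 180.6, α = 10.7, σ_y = 1540 → σ = 303 MPa, n = 5.08
Smallest n: brass with n = 0.436.

brass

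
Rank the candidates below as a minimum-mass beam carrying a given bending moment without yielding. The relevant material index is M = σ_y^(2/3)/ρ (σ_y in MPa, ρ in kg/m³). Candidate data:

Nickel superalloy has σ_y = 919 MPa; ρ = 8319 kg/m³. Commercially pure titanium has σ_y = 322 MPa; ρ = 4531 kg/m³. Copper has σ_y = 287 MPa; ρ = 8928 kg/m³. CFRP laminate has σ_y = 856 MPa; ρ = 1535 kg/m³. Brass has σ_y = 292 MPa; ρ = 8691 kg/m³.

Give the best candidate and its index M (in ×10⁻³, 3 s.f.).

Per-candidate index values:
  CFRP laminate: M = 58.7×10⁻³
  nickel superalloy: M = 11.4×10⁻³
  commercially pure titanium: M = 10.4×10⁻³
  brass: M = 5.06×10⁻³
  copper: M = 4.87×10⁻³
CFRP laminate ranks first.

CFRP laminate, M = 58.7×10⁻³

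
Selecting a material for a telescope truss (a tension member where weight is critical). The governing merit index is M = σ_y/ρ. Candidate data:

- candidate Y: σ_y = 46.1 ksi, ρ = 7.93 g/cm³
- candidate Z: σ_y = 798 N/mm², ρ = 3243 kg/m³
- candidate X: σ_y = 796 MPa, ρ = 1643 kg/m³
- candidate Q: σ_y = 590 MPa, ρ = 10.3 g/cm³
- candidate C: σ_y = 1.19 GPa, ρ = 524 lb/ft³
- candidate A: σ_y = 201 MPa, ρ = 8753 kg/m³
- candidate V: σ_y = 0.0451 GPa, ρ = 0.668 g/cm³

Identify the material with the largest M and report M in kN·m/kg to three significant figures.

candidate X, M = 484 kN·m/kg

Normalizing units and computing the index:
  candidate Y: σ_y = 317.8 MPa, ρ = 7930 kg/m³
  candidate Z: σ_y = 798.0 MPa, ρ = 3243 kg/m³
  candidate X: σ_y = 796.0 MPa, ρ = 1643 kg/m³
  candidate Q: σ_y = 590.0 MPa, ρ = 10300 kg/m³
  candidate C: σ_y = 1190 MPa, ρ = 8394 kg/m³
  candidate A: σ_y = 201.0 MPa, ρ = 8753 kg/m³
  candidate V: σ_y = 45.10 MPa, ρ = 668.0 kg/m³
  candidate X: M = 484 kN·m/kg
  candidate Z: M = 246 kN·m/kg
  candidate C: M = 142 kN·m/kg
  candidate V: M = 67.5 kN·m/kg
  candidate Q: M = 57.3 kN·m/kg
  candidate Y: M = 40.1 kN·m/kg
  candidate A: M = 23.0 kN·m/kg
Candidate X ranks first.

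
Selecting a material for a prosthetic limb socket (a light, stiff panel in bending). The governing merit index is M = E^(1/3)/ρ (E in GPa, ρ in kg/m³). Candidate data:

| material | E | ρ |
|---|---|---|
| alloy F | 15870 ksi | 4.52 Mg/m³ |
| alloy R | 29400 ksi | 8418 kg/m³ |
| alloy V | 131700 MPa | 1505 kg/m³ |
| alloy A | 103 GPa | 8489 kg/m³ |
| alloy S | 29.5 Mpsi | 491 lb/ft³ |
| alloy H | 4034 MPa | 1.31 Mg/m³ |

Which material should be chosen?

alloy V

Putting every candidate on a common basis:
  alloy F: E = 109.4 GPa, ρ = 4520 kg/m³
  alloy R: E = 202.7 GPa, ρ = 8418 kg/m³
  alloy V: E = 131.7 GPa, ρ = 1505 kg/m³
  alloy A: E = 103.0 GPa, ρ = 8489 kg/m³
  alloy S: E = 203.4 GPa, ρ = 7865 kg/m³
  alloy H: E = 4.034 GPa, ρ = 1310 kg/m³
  alloy V: M = 3.38×10⁻³
  alloy H: M = 1.22×10⁻³
  alloy F: M = 1.06×10⁻³
  alloy S: M = 0.748×10⁻³
  alloy R: M = 0.698×10⁻³
  alloy A: M = 0.552×10⁻³
Alloy V has the largest M.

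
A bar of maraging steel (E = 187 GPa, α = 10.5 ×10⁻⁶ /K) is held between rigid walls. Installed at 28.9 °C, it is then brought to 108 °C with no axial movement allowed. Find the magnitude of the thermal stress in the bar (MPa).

ΔT = 79.10 K. Constrained thermal stress σ = E·α·ΔT = 187.0×10³ MPa × 10.5×10⁻⁶ × 79.10 = 155 MPa (compressive).

155 MPa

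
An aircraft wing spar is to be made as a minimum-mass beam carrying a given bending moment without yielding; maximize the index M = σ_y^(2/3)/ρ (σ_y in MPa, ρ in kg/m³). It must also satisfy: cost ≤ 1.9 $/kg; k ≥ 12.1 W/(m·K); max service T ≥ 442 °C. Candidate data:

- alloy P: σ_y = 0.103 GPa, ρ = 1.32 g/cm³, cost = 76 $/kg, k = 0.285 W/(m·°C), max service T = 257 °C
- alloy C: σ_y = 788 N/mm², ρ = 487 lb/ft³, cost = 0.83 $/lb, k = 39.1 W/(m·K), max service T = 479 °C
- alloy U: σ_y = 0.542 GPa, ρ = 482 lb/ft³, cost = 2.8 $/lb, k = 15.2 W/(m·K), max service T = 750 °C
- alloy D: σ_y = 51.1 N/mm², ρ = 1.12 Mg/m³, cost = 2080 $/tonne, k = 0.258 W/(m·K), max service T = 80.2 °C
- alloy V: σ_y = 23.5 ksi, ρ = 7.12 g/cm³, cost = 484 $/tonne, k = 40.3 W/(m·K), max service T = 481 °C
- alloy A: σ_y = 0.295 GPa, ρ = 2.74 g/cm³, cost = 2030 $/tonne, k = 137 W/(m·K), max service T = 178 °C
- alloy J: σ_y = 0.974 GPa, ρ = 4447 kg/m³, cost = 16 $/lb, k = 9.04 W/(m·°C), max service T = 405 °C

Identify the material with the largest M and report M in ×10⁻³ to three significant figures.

Screen on constraints: cost ≤ 1.9 $/kg; k ≥ 12.1 W/(m·K); max service T ≥ 442 °C. Survivors: alloy C, alloy V.
Normalizing units and computing the index:
  alloy C: σ_y = 788.0 MPa, ρ = 7801 kg/m³
  alloy V: σ_y = 162.0 MPa, ρ = 7120 kg/m³
  alloy C: M = 10.9×10⁻³
  alloy V: M = 4.17×10⁻³
Alloy C has the largest M.

alloy C, M = 10.9×10⁻³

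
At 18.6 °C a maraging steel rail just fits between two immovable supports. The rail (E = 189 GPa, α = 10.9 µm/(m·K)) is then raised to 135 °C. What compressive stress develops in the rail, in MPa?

ΔT = 116.4 K. Constrained thermal stress σ = E·α·ΔT = 189.0×10³ MPa × 10.9×10⁻⁶ × 116.4 = 240 MPa (compressive).

240 MPa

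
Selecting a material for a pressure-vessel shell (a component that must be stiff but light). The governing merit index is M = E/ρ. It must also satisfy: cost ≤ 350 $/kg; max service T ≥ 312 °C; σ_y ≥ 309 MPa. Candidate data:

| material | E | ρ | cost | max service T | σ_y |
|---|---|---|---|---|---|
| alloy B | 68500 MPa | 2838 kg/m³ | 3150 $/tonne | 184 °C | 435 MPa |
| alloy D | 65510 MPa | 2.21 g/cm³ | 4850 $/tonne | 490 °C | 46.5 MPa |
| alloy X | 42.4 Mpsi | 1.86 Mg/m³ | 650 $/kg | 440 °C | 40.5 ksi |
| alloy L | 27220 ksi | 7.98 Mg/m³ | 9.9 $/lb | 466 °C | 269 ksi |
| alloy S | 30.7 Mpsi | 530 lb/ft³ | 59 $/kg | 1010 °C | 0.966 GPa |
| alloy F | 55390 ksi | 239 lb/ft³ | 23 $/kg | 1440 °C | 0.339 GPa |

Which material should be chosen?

Screen on constraints: cost ≤ 350 $/kg; max service T ≥ 312 °C; σ_y ≥ 309 MPa. Survivors: alloy L, alloy S, alloy F.
Convert each candidate to consistent units, then evaluate M:
  alloy L: E = 187.7 GPa, ρ = 7980 kg/m³
  alloy S: E = 211.7 GPa, ρ = 8490 kg/m³
  alloy F: E = 381.9 GPa, ρ = 3828 kg/m³
  alloy F: M = 99.8 MN·m/kg
  alloy S: M = 24.9 MN·m/kg
  alloy L: M = 23.5 MN·m/kg
Alloy F ranks first.

alloy F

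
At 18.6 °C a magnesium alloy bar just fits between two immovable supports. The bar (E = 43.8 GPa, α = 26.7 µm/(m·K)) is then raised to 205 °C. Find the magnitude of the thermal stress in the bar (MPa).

218 MPa

ΔT = 186.4 K. Constrained thermal stress σ = E·α·ΔT = 43.80×10³ MPa × 26.7×10⁻⁶ × 186.4 = 218 MPa (compressive).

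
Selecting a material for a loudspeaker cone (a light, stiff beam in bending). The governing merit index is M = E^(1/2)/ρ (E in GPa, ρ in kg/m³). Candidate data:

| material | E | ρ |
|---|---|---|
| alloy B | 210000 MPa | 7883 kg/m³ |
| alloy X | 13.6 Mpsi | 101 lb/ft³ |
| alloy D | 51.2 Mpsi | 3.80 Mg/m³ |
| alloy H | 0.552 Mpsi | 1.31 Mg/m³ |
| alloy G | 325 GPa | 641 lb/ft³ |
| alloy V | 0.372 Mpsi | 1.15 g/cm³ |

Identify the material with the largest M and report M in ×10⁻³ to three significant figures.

alloy X, M = 5.99×10⁻³

In SI units:
  alloy B: E = 210.0 GPa, ρ = 7883 kg/m³
  alloy X: E = 93.77 GPa, ρ = 1618 kg/m³
  alloy D: E = 353.0 GPa, ρ = 3800 kg/m³
  alloy H: E = 3.806 GPa, ρ = 1310 kg/m³
  alloy G: E = 325.0 GPa, ρ = 10270 kg/m³
  alloy V: E = 2.565 GPa, ρ = 1150 kg/m³
  alloy X: M = 5.99×10⁻³
  alloy D: M = 4.94×10⁻³
  alloy B: M = 1.84×10⁻³
  alloy G: M = 1.76×10⁻³
  alloy H: M = 1.49×10⁻³
  alloy V: M = 1.39×10⁻³
Highest index: alloy X.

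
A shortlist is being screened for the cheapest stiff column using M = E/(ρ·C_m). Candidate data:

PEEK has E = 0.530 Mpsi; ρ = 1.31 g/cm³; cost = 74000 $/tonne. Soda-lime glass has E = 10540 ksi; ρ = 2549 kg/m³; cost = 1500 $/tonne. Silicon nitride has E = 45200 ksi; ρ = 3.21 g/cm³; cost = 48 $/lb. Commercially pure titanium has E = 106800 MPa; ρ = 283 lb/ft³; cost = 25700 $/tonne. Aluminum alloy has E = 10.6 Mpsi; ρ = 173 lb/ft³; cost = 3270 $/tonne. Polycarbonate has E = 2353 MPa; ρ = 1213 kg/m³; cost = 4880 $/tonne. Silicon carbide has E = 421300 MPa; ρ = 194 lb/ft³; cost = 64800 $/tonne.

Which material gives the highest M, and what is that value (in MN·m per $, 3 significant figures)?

soda-lime glass, M = 19.0 MN·m per $

Normalizing units and computing the index:
  PEEK: E = 3.654 GPa, ρ = 1310 kg/m³, cost = 74.00 $/kg
  soda-lime glass: E = 72.67 GPa, ρ = 2549 kg/m³, cost = 1.500 $/kg
  silicon nitride: E = 311.6 GPa, ρ = 3210 kg/m³, cost = 105.8 $/kg
  commercially pure titanium: E = 106.8 GPa, ρ = 4533 kg/m³, cost = 25.70 $/kg
  aluminum alloy: E = 73.08 GPa, ρ = 2771 kg/m³, cost = 3.270 $/kg
  polycarbonate: E = 2.353 GPa, ρ = 1213 kg/m³, cost = 4.880 $/kg
  silicon carbide: E = 421.3 GPa, ρ = 3108 kg/m³, cost = 64.80 $/kg
  soda-lime glass: M = 19.0 MN·m per $
  aluminum alloy: M = 8.07 MN·m per $
  silicon carbide: M = 2.09 MN·m per $
  silicon nitride: M = 0.917 MN·m per $
  commercially pure titanium: M = 0.917 MN·m per $
  polycarbonate: M = 0.398 MN·m per $
  PEEK: M = 0.0377 MN·m per $
Highest index: soda-lime glass.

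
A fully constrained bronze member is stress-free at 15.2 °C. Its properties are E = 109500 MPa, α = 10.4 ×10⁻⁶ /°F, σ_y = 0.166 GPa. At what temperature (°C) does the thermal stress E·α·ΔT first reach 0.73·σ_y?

74.3 °C

E = 109500 MPa = 109.5 GPa.
α = 10.4×10⁻⁶/°F × 9/5 = 18.7×10⁻⁶/K.
σ_y = 0.166 GPa = 166.0 MPa.
E·α·ΔT = 121.2 MPa ⇒ ΔT = 121.2 / (109.5×10³ × 18.7×10⁻⁶) = 59.12 K.
T = 15.2 + 59.12 = 74.32 °C.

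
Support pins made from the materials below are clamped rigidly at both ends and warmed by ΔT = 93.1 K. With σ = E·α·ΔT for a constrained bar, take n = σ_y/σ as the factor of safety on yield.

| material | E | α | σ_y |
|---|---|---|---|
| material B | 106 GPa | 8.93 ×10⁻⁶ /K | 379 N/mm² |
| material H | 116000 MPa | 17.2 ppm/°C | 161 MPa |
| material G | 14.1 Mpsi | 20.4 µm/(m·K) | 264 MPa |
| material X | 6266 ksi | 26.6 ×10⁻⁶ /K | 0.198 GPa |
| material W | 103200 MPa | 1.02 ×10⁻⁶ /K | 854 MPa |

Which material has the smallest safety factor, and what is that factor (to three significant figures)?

With everything in SI (GPa, ×10⁻⁶/K, MPa):
  material B: E = 106.0, α = 8.93, σ_y = 379.0 → σ = 88.1 MPa, n = 4.30
  material H: E = 116.0, α = 17.2, σ_y = 161.0 → σ = 186 MPa, n = 0.867
  material G: E = 97.22, α = 20.4, σ_y = 264.0 → σ = 185 MPa, n = 1.43
  material X: E = 43.20, α = 26.6, σ_y = 198.0 → σ = 107 MPa, n = 1.85
  material W: E = 103.2, α = 1.02, σ_y = 854.0 → σ = 9.80 MPa, n = 87.1
The minimum is material H at n = 0.867.

material H, n = 0.867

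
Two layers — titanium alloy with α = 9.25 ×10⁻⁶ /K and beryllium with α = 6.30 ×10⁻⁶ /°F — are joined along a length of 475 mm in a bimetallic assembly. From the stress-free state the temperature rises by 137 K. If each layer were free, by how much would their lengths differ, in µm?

136 µm

beryllium: α = 6.30×10⁻⁶/°F × 9/5 = 11.3×10⁻⁶/K.
Δα = |9.25 − 11.3|×10⁻⁶/K = 2.09×10⁻⁶/K.
ΔL_mismatch = Δα·L·ΔT = 2.09×10⁻⁶ × 475.0 mm × 137.0 K = 136 µm.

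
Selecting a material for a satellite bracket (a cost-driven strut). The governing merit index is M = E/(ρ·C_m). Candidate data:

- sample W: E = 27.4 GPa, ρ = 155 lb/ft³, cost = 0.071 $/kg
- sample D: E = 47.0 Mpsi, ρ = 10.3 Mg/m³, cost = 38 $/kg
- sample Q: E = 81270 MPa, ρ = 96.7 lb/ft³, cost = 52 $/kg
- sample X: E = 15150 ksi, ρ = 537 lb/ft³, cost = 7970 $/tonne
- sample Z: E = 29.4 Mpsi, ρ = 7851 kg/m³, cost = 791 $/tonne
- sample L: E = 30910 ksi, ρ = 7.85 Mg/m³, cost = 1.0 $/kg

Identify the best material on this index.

Putting every candidate on a common basis:
  sample W: E = 27.40 GPa, ρ = 2483 kg/m³, cost = 0.07100 $/kg
  sample D: E = 324.1 GPa, ρ = 10300 kg/m³, cost = 38.00 $/kg
  sample Q: E = 81.27 GPa, ρ = 1549 kg/m³, cost = 52.00 $/kg
  sample X: E = 104.5 GPa, ρ = 8602 kg/m³, cost = 7.970 $/kg
  sample Z: E = 202.7 GPa, ρ = 7851 kg/m³, cost = 0.7910 $/kg
  sample L: E = 213.1 GPa, ρ = 7850 kg/m³, cost = 1.000 $/kg
  sample W: M = 155 MN·m per $
  sample Z: M = 32.6 MN·m per $
  sample L: M = 27.1 MN·m per $
  sample X: M = 1.52 MN·m per $
  sample Q: M = 1.01 MN·m per $
  sample D: M = 0.828 MN·m per $
The maximum is for sample W.

sample W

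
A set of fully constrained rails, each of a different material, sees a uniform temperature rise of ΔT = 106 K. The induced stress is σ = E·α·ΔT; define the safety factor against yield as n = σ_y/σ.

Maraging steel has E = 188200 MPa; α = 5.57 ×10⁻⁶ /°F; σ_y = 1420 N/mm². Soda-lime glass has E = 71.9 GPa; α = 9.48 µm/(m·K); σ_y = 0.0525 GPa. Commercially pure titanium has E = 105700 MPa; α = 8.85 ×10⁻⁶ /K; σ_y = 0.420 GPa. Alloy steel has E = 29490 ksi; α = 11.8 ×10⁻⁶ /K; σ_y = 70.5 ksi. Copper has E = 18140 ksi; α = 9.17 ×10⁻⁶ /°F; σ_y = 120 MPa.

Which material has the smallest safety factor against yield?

copper

With everything in SI (GPa, ×10⁻⁶/K, MPa):
  maraging steel: E = 188.2, α = 10.0, σ_y = 1420 → σ = 200 MPa, n = 7.10
  soda-lime glass: E = 71.90, α = 9.48, σ_y = 52.50 → σ = 72.3 MPa, n = 0.727
  commercially pure titanium: E = 105.7, α = 8.85, σ_y = 420.0 → σ = 99.2 MPa, n = 4.24
  alloy steel: E = 203.3, α = 11.8, σ_y = 486.1 → σ = 254 MPa, n = 1.91
  copper: E = 125.1, α = 16.5, σ_y = 120.0 → σ = 219 MPa, n = 0.548
Copper has the lowest safety factor, n = 0.548.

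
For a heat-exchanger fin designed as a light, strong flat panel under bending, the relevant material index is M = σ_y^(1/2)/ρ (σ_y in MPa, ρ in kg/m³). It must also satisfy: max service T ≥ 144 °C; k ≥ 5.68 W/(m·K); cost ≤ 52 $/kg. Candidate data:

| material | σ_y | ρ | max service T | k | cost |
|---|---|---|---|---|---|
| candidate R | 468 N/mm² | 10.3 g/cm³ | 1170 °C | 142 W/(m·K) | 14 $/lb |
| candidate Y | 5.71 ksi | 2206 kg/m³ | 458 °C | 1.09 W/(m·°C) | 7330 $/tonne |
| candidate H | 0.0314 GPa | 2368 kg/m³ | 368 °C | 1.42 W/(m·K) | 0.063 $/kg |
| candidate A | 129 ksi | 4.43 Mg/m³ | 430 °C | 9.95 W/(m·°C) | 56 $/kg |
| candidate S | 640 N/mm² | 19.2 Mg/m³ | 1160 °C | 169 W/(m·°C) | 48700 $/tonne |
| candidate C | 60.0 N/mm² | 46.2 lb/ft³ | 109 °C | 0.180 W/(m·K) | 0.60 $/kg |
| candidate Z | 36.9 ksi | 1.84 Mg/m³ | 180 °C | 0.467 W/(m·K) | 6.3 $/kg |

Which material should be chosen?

candidate R

Screen on constraints: max service T ≥ 144 °C; k ≥ 5.68 W/(m·K); cost ≤ 52 $/kg. Survivors: candidate R, candidate S.
Normalizing units and computing the index:
  candidate R: σ_y = 468.0 MPa, ρ = 10300 kg/m³
  candidate S: σ_y = 640.0 MPa, ρ = 19200 kg/m³
  candidate R: M = 2.10×10⁻³
  candidate S: M = 1.32×10⁻³
Candidate R ranks first.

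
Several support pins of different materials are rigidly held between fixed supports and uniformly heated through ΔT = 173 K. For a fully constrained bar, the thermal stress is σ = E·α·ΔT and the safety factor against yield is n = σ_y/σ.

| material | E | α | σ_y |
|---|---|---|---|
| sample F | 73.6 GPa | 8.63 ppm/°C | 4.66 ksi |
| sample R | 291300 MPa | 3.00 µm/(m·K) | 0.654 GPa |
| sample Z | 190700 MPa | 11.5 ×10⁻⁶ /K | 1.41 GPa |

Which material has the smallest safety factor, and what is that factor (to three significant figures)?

sample F, n = 0.292

Converting E to GPa, α to ×10⁻⁶/K, σ_y to MPa, then σ and n for each:
  sample F: E = 73.60, α = 8.63, σ_y = 32.13 → σ = 110 MPa, n = 0.292
  sample R: E = 291.3, α = 3.00, σ_y = 654.0 → σ = 151 MPa, n = 4.33
  sample Z: E = 190.7, α = 11.5, σ_y = 1410 → σ = 379 MPa, n = 3.72
The minimum is sample F at n = 0.292.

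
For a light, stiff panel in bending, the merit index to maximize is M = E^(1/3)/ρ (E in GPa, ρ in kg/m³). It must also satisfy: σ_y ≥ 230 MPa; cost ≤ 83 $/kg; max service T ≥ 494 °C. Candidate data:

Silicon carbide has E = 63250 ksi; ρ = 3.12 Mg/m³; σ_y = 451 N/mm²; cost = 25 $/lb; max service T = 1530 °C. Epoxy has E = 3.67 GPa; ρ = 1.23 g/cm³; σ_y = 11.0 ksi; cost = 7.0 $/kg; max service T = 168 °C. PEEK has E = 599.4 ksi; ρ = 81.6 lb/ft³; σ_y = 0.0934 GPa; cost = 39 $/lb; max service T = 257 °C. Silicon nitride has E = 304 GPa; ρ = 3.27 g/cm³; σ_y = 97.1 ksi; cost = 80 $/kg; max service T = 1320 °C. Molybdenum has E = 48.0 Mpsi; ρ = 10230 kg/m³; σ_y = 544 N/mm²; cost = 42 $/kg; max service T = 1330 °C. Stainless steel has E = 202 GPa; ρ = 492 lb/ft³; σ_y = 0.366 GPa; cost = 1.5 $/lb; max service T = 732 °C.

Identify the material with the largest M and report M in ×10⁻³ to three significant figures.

silicon carbide, M = 2.43×10⁻³

Screen on constraints: σ_y ≥ 230 MPa; cost ≤ 83 $/kg; max service T ≥ 494 °C. Survivors: silicon carbide, silicon nitride, molybdenum, stainless steel.
Convert each candidate to consistent units, then evaluate M:
  silicon carbide: E = 436.1 GPa, ρ = 3120 kg/m³
  silicon nitride: E = 304.0 GPa, ρ = 3270 kg/m³
  molybdenum: E = 330.9 GPa, ρ = 10230 kg/m³
  stainless steel: E = 202.0 GPa, ρ = 7881 kg/m³
  silicon carbide: M = 2.43×10⁻³
  silicon nitride: M = 2.06×10⁻³
  stainless steel: M = 0.745×10⁻³
  molybdenum: M = 0.676×10⁻³
Silicon carbide ranks first.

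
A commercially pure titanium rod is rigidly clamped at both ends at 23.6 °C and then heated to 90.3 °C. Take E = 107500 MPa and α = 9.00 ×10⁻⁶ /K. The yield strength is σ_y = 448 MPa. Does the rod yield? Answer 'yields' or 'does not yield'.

E = 107500 MPa = 107.5 GPa.
ΔT = 66.70 K. Constrained thermal stress σ = E·α·ΔT = 107.5×10³ MPa × 9.00×10⁻⁶ × 66.70 = 64.5 MPa (compressive).
Compare to σ_y = 448 MPa: σ < σ_y, so it does not yield.

does not yield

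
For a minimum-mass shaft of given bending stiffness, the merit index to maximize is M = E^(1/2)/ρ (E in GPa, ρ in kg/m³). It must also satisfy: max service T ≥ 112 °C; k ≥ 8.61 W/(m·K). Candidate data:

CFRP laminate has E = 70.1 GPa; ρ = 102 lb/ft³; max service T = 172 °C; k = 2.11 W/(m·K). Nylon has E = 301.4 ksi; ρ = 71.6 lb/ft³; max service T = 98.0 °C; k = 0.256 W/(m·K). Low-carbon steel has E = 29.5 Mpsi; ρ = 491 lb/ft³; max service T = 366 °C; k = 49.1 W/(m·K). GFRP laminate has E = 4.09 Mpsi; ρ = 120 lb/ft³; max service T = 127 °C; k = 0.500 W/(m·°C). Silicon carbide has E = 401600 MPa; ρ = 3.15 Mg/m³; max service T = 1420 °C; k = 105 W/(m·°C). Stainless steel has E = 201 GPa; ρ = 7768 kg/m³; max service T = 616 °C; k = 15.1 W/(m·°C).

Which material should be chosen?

silicon carbide

Screen on constraints: max service T ≥ 112 °C; k ≥ 8.61 W/(m·K). Survivors: low-carbon steel, silicon carbide, stainless steel.
After converting to SI:
  low-carbon steel: E = 203.4 GPa, ρ = 7865 kg/m³
  silicon carbide: E = 401.6 GPa, ρ = 3150 kg/m³
  stainless steel: E = 201.0 GPa, ρ = 7768 kg/m³
  silicon carbide: M = 6.36×10⁻³
  stainless steel: M = 1.83×10⁻³
  low-carbon steel: M = 1.81×10⁻³
Silicon carbide ranks first.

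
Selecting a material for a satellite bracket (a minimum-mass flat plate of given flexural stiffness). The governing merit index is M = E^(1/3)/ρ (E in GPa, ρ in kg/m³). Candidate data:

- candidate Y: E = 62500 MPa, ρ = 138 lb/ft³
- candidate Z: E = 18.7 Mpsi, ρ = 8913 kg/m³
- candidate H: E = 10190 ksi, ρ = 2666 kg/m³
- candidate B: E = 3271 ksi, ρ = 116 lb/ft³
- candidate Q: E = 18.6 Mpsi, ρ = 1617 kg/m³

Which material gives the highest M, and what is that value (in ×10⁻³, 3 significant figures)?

candidate Q, M = 3.12×10⁻³

In SI units:
  candidate Y: E = 62.50 GPa, ρ = 2211 kg/m³
  candidate Z: E = 128.9 GPa, ρ = 8913 kg/m³
  candidate H: E = 70.26 GPa, ρ = 2666 kg/m³
  candidate B: E = 22.55 GPa, ρ = 1858 kg/m³
  candidate Q: E = 128.2 GPa, ρ = 1617 kg/m³
  candidate Q: M = 3.12×10⁻³
  candidate Y: M = 1.80×10⁻³
  candidate H: M = 1.55×10⁻³
  candidate B: M = 1.52×10⁻³
  candidate Z: M = 0.567×10⁻³
Candidate Q ranks first.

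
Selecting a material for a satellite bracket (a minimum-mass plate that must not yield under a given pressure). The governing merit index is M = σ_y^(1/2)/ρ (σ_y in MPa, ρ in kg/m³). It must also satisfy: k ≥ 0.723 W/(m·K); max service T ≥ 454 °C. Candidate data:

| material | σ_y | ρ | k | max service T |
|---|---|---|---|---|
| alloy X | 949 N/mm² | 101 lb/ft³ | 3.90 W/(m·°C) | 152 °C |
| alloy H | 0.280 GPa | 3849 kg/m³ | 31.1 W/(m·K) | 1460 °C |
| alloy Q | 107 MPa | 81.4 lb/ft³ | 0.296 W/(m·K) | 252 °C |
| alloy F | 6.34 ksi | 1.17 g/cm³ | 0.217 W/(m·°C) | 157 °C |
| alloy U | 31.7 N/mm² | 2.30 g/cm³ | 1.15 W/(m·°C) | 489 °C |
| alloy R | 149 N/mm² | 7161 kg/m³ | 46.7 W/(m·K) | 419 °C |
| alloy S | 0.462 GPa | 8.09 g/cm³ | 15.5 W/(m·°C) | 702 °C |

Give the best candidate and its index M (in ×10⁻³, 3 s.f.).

Screen on constraints: k ≥ 0.723 W/(m·K); max service T ≥ 454 °C. Survivors: alloy H, alloy U, alloy S.
Normalizing units and computing the index:
  alloy H: σ_y = 280.0 MPa, ρ = 3849 kg/m³
  alloy U: σ_y = 31.70 MPa, ρ = 2300 kg/m³
  alloy S: σ_y = 462.0 MPa, ρ = 8090 kg/m³
  alloy H: M = 4.35×10⁻³
  alloy S: M = 2.66×10⁻³
  alloy U: M = 2.45×10⁻³
Alloy H ranks first.

alloy H, M = 4.35×10⁻³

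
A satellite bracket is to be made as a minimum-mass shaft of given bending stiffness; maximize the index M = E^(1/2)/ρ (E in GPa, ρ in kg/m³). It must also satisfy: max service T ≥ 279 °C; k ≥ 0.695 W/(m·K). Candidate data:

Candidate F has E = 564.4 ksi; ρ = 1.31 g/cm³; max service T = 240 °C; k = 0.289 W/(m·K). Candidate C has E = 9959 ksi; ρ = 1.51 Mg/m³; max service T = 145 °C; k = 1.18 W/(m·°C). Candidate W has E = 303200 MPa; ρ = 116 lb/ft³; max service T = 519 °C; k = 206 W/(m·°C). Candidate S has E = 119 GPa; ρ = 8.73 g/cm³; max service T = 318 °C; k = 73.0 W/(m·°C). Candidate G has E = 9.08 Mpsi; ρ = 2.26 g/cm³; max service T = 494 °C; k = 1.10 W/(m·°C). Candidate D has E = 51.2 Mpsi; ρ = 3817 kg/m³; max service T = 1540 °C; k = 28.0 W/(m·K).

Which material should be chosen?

candidate W

Screen on constraints: max service T ≥ 279 °C; k ≥ 0.695 W/(m·K). Survivors: candidate W, candidate S, candidate G, candidate D.
Putting every candidate on a common basis:
  candidate W: E = 303.2 GPa, ρ = 1858 kg/m³
  candidate S: E = 119.0 GPa, ρ = 8730 kg/m³
  candidate G: E = 62.60 GPa, ρ = 2260 kg/m³
  candidate D: E = 353.0 GPa, ρ = 3817 kg/m³
  candidate W: M = 9.37×10⁻³
  candidate D: M = 4.92×10⁻³
  candidate G: M = 3.50×10⁻³
  candidate S: M = 1.25×10⁻³
Candidate W has the largest M.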